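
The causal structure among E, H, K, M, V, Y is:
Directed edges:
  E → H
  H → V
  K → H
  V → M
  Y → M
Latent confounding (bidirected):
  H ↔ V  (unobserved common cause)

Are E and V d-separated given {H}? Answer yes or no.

Bayes-Ball from E | {H} reaches {K,M,V}.
V ∈ reach(E|{H}) ⇒ E ⊥̸ V | {H}.

No — E and V are d-connected given {H}.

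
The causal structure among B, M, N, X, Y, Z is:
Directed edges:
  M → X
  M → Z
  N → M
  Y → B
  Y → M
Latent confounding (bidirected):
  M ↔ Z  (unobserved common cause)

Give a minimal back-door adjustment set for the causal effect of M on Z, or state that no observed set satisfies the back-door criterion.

desc(M)\{M}={X,Z}; candidates ⊆ {B,N,Y}.
M↔Z: latent back-door arc(s) into M.
size 0: {}; under {} M still reaches {B,N,Y,Z} ∋ Z.
size 1: {B}, {N}, {Y}; under {B} M still reaches {N,Y,Z} ∋ Z.
size 2: {B,N}, {B,Y}, {N,Y}; under {B,N} M still reaches {Y,Z} ∋ Z.
M↔Z cannot be blocked by any observed set — no back-door set.

M→Z: no observed back-door set.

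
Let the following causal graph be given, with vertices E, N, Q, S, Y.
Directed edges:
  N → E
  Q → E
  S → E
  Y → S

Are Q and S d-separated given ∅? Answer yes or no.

Bayes-Ball from Q | ∅ reaches {E}.
S ∉ reach(Q|∅) ⇒ Q ⊥ S | ∅.

Yes — Q ⊥ S | ∅.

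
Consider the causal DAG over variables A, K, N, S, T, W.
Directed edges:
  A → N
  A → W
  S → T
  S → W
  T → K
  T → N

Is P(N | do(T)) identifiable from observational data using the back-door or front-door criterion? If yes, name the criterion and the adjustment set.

P(N|do(T)): backdoor, adjust for ∅.

desc(T)\{T}={K,N}; candidates ⊆ {A,S,W}.
∅: T⊥N given ∅ in G with T→· removed — back-door holds.
P(N|do(T)) = P(N|T) — no adjustment needed.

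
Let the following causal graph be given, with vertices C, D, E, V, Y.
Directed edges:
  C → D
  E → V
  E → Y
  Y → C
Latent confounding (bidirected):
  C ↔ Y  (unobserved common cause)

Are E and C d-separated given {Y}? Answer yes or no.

Bayes-Ball from E | {Y} reaches {C,D,V}.
C ∈ reach(E|{Y}) ⇒ E ⊥̸ C | {Y}.

No — E and C are d-connected given {Y}.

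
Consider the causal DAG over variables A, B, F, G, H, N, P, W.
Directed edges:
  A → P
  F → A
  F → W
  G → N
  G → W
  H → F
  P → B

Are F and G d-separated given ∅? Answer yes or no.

Bayes-Ball from F | ∅ reaches {A,B,H,P,W}.
G ∉ reach(F|∅) ⇒ F ⊥ G | ∅.

Yes — F ⊥ G | ∅.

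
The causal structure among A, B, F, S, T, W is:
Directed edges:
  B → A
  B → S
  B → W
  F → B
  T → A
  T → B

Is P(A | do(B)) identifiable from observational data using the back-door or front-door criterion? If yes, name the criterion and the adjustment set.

desc(B)\{B}={A,S,W}; candidates ⊆ {F,T}.
size 0: {}; under {} B still reaches {A,F,T} ∋ A.
{T}: B⊥A given {T} in G with B→· removed — back-door holds.
P(A|do(B)) = Σ_{T} P(A|B,T)·P(T).

P(A|do(B)): backdoor, adjust for {T}.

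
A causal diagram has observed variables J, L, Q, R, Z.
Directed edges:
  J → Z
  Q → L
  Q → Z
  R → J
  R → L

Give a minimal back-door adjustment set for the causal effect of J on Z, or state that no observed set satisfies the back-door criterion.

desc(J)\{J}={Z}; candidates ⊆ {L,Q,R}.
∅: J⊥Z given ∅ in G with J→· removed — back-door holds.

J→Z: minimal back-door set ∅.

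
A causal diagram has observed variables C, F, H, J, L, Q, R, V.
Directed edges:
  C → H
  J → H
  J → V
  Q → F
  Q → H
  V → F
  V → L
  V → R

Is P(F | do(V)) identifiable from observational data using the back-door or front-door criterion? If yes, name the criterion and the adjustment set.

desc(V)\{V}={F,L,R}; candidates ⊆ {C,H,J,Q}.
∅: V⊥F given ∅ in G with V→· removed — back-door holds.
P(F|do(V)) = P(F|V) — no adjustment needed.

P(F|do(V)): backdoor, adjust for ∅.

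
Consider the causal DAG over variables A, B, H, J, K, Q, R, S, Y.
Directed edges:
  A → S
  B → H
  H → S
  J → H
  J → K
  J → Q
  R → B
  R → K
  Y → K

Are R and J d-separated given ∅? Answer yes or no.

Bayes-Ball from R | ∅ reaches {B,H,K,S}.
J ∉ reach(R|∅) ⇒ R ⊥ J | ∅.

Yes — R ⊥ J | ∅.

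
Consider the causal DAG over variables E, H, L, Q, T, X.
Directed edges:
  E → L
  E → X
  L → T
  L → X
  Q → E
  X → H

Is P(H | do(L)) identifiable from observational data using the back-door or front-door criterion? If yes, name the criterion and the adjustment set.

desc(L)\{L}={H,T,X}; candidates ⊆ {E,Q}.
size 0: {}; under {} L still reaches {E,H,Q,X} ∋ H.
{E}: L⊥H given {E} in G with L→· removed — back-door holds.
P(H|do(L)) = Σ_{E} P(H|L,E)·P(E).

P(H|do(L)): backdoor, adjust for {E}.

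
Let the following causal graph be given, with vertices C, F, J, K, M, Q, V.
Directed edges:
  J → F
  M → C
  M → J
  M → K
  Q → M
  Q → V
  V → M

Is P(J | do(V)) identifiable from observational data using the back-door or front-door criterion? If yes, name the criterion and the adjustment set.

desc(V)\{V}={C,F,J,K,M}; candidates ⊆ {Q}.
size 0: {}; under {} V still reaches {C,F,J,K,M,Q} ∋ J.
{Q}: V⊥J given {Q} in G with V→· removed — back-door holds.
P(J|do(V)) = Σ_{Q} P(J|V,Q)·P(Q).

P(J|do(V)): backdoor, adjust for {Q}.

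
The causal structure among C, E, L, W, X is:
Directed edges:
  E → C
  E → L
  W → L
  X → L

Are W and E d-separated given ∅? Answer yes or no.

Yes — W ⊥ E | ∅.

Bayes-Ball from W | ∅ reaches {L}.
E ∉ reach(W|∅) ⇒ W ⊥ E | ∅.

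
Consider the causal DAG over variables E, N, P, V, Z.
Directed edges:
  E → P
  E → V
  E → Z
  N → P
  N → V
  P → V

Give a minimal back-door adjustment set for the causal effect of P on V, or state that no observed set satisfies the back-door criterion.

P→V: minimal back-door set {E, N}.

desc(P)\{P}={V}; candidates ⊆ {E,N,Z}.
size 0: {}; under {} P still reaches {E,N,V,Z} ∋ V.
size 1: {E}, {N}, {Z}; under {E} P still reaches {N,V} ∋ V.
{E,N}: P⊥V given {E,N} in G with P→· removed — back-door holds.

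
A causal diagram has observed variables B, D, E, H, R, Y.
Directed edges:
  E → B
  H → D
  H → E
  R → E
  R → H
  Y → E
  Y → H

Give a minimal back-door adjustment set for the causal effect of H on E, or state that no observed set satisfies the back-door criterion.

desc(H)\{H}={B,D,E}; candidates ⊆ {R,Y}.
size 0: {}; under {} H still reaches {B,E,R,Y} ∋ E.
size 1: {R}, {Y}; under {R} H still reaches {B,E,Y} ∋ E.
{R,Y}: H⊥E given {R,Y} in G with H→· removed — back-door holds.

H→E: minimal back-door set {R, Y}.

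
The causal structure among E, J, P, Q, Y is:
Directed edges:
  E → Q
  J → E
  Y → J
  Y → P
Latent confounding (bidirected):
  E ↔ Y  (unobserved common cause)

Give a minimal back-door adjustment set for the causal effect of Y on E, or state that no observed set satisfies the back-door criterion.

Y→E: no observed back-door set.

desc(Y)\{Y}={E,J,P,Q}; candidates ⊆ {—}.
Y↔E: latent back-door arc(s) into Y.
size 0: {}; under {} Y still reaches {E,Q} ∋ E.
Y↔E cannot be blocked by any observed set — no back-door set.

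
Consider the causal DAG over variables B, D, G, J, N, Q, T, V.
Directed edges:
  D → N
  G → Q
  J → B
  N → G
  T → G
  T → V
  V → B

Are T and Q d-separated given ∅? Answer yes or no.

Bayes-Ball from T | ∅ reaches {B,G,Q,V}.
Q ∈ reach(T|∅) ⇒ T ⊥̸ Q | ∅.

No — T and Q are d-connected given ∅.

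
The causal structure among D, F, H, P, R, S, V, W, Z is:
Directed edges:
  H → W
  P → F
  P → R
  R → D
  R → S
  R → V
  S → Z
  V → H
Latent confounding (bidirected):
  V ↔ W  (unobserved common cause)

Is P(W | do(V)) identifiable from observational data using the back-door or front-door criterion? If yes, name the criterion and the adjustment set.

desc(V)\{V}={H,W}; candidates ⊆ {D,F,P,R,S,Z}.
V↔W: latent back-door arc(s) into V.
size 0: {}; under {} V still reaches {D,F,P,R,S,W,Z} ∋ W.
size 1: {D}, {F}, {P} …(+3); under {D} V still reaches {F,P,R,S,W,Z} ∋ W.
size 2: {D,F}, {D,P}, {D,R} …(+12); under {D,F} V still reaches {P,R,S,W,Z} ∋ W.
V↔W cannot be blocked by any observed set — no back-door set.
{H}: (i) intercepts every directed V→W path; (ii) no back-door V→{H}; (iii) {V} blocks every back-door {H}→W. Front-door holds.
P(W|do(V)) = Σ_{H} P(H|V) Σ_{V'} P(W|H,V')P(V').

P(W|do(V)): frontdoor, adjust for {H}.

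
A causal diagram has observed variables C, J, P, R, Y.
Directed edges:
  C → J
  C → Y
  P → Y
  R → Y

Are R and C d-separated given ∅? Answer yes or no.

Bayes-Ball from R | ∅ reaches {Y}.
C ∉ reach(R|∅) ⇒ R ⊥ C | ∅.

Yes — R ⊥ C | ∅.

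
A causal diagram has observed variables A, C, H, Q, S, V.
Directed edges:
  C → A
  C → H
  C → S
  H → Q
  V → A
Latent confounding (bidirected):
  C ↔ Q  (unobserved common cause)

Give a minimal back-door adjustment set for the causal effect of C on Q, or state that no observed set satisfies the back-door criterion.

desc(C)\{C}={A,H,Q,S}; candidates ⊆ {V}.
C↔Q: latent back-door arc(s) into C.
size 0: {}; under {} C still reaches {Q} ∋ Q.
size 1: {V}; under {V} C still reaches {Q} ∋ Q.
C↔Q cannot be blocked by any observed set — no back-door set.

C→Q: no observed back-door set.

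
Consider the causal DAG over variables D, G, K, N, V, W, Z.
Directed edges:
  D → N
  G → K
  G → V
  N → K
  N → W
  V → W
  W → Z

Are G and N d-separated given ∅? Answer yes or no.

Bayes-Ball from G | ∅ reaches {K,V,W,Z}.
N ∉ reach(G|∅) ⇒ G ⊥ N | ∅.

Yes — G ⊥ N | ∅.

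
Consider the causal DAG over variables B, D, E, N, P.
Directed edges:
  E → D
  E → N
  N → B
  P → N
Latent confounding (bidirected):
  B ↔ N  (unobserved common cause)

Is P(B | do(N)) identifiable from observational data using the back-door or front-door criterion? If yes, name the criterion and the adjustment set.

desc(N)\{N}={B}; candidates ⊆ {D,E,P}.
N↔B: latent back-door arc(s) into N.
size 0: {}; under {} N still reaches {B,D,E,P} ∋ B.
size 1: {D}, {E}, {P}; under {D} N still reaches {B,E,P} ∋ B.
size 2: {D,E}, {D,P}, {E,P}; under {D,E} N still reaches {B,P} ∋ B.
N↔B cannot be blocked by any observed set — no back-door set.
No mediator lies on a directed N→…→B path.
Neither criterion identifies P(B|do(N)) in this graph.

P(B|do(N)): not identifiable (no BD/FD set).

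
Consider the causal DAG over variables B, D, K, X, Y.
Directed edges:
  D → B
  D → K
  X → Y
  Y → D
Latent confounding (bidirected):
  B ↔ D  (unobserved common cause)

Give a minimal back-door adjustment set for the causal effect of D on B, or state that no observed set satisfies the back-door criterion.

D→B: no observed back-door set.

desc(D)\{D}={B,K}; candidates ⊆ {X,Y}.
D↔B: latent back-door arc(s) into D.
size 0: {}; under {} D still reaches {B,X,Y} ∋ B.
size 1: {X}, {Y}; under {X} D still reaches {B,Y} ∋ B.
size 2: {X,Y}; under {X,Y} D still reaches {B} ∋ B.
D↔B cannot be blocked by any observed set — no back-door set.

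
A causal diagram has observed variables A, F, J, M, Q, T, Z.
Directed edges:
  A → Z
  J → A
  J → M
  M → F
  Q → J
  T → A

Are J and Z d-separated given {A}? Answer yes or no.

Bayes-Ball from J | {A} reaches {F,M,Q,T}.
Z ∉ reach(J|{A}) ⇒ J ⊥ Z | {A}.

Yes — J ⊥ Z | {A}.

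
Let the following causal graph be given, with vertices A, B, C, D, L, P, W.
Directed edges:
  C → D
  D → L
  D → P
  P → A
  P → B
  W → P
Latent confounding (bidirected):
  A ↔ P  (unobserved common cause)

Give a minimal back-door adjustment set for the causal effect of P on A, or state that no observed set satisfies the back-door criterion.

P→A: no observed back-door set.

desc(P)\{P}={A,B}; candidates ⊆ {C,D,L,W}.
P↔A: latent back-door arc(s) into P.
size 0: {}; under {} P still reaches {A,C,D,L,W} ∋ A.
size 1: {C}, {D}, {L} …(+1); under {C} P still reaches {A,D,L,W} ∋ A.
size 2: {C,D}, {C,L}, {C,W} …(+3); under {C,D} P still reaches {A,W} ∋ A.
P↔A cannot be blocked by any observed set — no back-door set.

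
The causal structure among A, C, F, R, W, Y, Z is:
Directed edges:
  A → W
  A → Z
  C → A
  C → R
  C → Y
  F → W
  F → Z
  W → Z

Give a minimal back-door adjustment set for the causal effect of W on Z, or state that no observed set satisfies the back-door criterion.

W→Z: minimal back-door set {A, F}.

desc(W)\{W}={Z}; candidates ⊆ {A,C,F,R,Y}.
size 0: {}; under {} W still reaches {A,C,F,R,Y,Z} ∋ Z.
size 1: {A}, {C}, {F} …(+2); under {A} W still reaches {F,Z} ∋ Z.
{A,F}: W⊥Z given {A,F} in G with W→· removed — back-door holds.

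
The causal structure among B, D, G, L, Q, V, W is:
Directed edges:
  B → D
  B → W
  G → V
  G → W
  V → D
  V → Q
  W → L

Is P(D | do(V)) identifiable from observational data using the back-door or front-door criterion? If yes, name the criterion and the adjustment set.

desc(V)\{V}={D,Q}; candidates ⊆ {B,G,L,W}.
∅: V⊥D given ∅ in G with V→· removed — back-door holds.
P(D|do(V)) = P(D|V) — no adjustment needed.

P(D|do(V)): backdoor, adjust for ∅.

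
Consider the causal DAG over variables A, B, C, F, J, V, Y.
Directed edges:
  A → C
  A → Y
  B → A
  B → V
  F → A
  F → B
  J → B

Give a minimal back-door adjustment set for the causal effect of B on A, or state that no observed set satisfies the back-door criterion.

B→A: minimal back-door set {F}.

desc(B)\{B}={A,C,V,Y}; candidates ⊆ {F,J}.
size 0: {}; under {} B still reaches {A,C,F,J,Y} ∋ A.
{F}: B⊥A given {F} in G with B→· removed — back-door holds.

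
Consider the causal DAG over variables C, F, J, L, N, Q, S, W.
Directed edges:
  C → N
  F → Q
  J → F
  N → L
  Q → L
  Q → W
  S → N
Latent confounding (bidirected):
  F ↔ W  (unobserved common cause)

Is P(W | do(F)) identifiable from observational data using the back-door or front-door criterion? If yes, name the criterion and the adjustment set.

P(W|do(F)): frontdoor, adjust for {Q}.

desc(F)\{F}={L,Q,W}; candidates ⊆ {C,J,N,S}.
F↔W: latent back-door arc(s) into F.
size 0: {}; under {} F still reaches {J,W} ∋ W.
size 1: {C}, {J}, {N} …(+1); under {C} F still reaches {J,W} ∋ W.
size 2: {C,J}, {C,N}, {C,S} …(+3); under {C,J} F still reaches {W} ∋ W.
F↔W cannot be blocked by any observed set — no back-door set.
{Q}: (i) intercepts every directed F→W path; (ii) no back-door F→{Q}; (iii) {F} blocks every back-door {Q}→W. Front-door holds.
P(W|do(F)) = Σ_{Q} P(Q|F) Σ_{F'} P(W|Q,F')P(F').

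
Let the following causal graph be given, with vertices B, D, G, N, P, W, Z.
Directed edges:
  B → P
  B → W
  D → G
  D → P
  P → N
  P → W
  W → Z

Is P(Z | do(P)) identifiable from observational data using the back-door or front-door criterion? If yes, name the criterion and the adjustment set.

desc(P)\{P}={N,W,Z}; candidates ⊆ {B,D,G}.
size 0: {}; under {} P still reaches {B,D,G,W,Z} ∋ Z.
{B}: P⊥Z given {B} in G with P→· removed — back-door holds.
P(Z|do(P)) = Σ_{B} P(Z|P,B)·P(B).

P(Z|do(P)): backdoor, adjust for {B}.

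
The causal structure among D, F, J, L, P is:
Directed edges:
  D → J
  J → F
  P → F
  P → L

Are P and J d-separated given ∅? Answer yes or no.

Bayes-Ball from P | ∅ reaches {F,L}.
J ∉ reach(P|∅) ⇒ P ⊥ J | ∅.

Yes — P ⊥ J | ∅.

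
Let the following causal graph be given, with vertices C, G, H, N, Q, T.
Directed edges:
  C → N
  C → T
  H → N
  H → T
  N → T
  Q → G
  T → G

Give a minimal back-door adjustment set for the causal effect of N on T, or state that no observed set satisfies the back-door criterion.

desc(N)\{N}={G,T}; candidates ⊆ {C,H,Q}.
size 0: {}; under {} N still reaches {C,G,H,T} ∋ T.
size 1: {C}, {H}, {Q}; under {C} N still reaches {G,H,T} ∋ T.
{C,H}: N⊥T given {C,H} in G with N→· removed — back-door holds.

N→T: minimal back-door set {C, H}.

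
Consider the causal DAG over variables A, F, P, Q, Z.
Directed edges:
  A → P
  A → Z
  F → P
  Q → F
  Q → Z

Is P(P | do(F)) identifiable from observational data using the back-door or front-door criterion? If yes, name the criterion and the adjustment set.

desc(F)\{F}={P}; candidates ⊆ {A,Q,Z}.
∅: F⊥P given ∅ in G with F→· removed — back-door holds.
P(P|do(F)) = P(P|F) — no adjustment needed.

P(P|do(F)): backdoor, adjust for ∅.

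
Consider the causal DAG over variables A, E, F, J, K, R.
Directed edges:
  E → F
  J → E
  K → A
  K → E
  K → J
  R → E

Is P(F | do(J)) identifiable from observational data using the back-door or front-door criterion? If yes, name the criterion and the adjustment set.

desc(J)\{J}={E,F}; candidates ⊆ {A,K,R}.
size 0: {}; under {} J still reaches {A,E,F,K} ∋ F.
{K}: J⊥F given {K} in G with J→· removed — back-door holds.
P(F|do(J)) = Σ_{K} P(F|J,K)·P(K).

P(F|do(J)): backdoor, adjust for {K}.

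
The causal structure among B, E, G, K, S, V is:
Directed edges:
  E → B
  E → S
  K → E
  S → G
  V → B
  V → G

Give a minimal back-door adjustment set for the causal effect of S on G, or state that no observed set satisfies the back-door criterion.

S→G: minimal back-door set ∅.

desc(S)\{S}={G}; candidates ⊆ {B,E,K,V}.
∅: S⊥G given ∅ in G with S→· removed — back-door holds.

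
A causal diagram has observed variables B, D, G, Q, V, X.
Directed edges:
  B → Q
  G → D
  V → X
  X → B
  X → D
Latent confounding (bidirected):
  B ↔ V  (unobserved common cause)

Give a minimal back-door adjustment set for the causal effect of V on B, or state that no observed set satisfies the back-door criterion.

V→B: no observed back-door set.

desc(V)\{V}={B,D,Q,X}; candidates ⊆ {G}.
V↔B: latent back-door arc(s) into V.
size 0: {}; under {} V still reaches {B,Q} ∋ B.
size 1: {G}; under {G} V still reaches {B,Q} ∋ B.
V↔B cannot be blocked by any observed set — no back-door set.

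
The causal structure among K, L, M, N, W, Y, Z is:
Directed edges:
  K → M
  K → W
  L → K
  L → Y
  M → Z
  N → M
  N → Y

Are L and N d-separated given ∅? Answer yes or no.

Yes — L ⊥ N | ∅.

Bayes-Ball from L | ∅ reaches {K,M,W,Y,Z}.
N ∉ reach(L|∅) ⇒ L ⊥ N | ∅.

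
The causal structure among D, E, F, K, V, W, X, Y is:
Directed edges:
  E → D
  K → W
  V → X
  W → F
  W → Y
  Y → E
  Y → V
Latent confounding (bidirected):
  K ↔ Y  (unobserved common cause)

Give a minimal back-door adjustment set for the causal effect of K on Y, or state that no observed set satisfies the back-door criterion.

K→Y: no observed back-door set.

desc(K)\{K}={D,E,F,V,W,X,Y}; candidates ⊆ {—}.
K↔Y: latent back-door arc(s) into K.
size 0: {}; under {} K still reaches {D,E,V,X,Y} ∋ Y.
K↔Y cannot be blocked by any observed set — no back-door set.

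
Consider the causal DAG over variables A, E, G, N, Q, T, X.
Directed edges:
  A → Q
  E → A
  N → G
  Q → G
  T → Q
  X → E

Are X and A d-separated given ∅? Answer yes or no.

No — X and A are d-connected given ∅.

Bayes-Ball from X | ∅ reaches {A,E,G,Q}.
A ∈ reach(X|∅) ⇒ X ⊥̸ A | ∅.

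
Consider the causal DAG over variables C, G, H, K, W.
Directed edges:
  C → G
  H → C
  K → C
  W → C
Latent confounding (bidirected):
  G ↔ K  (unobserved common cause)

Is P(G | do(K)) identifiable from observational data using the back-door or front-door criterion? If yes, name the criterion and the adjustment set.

desc(K)\{K}={C,G}; candidates ⊆ {H,W}.
K↔G: latent back-door arc(s) into K.
size 0: {}; under {} K still reaches {G} ∋ G.
size 1: {H}, {W}; under {H} K still reaches {G} ∋ G.
size 2: {H,W}; under {H,W} K still reaches {G} ∋ G.
K↔G cannot be blocked by any observed set — no back-door set.
{C}: (i) intercepts every directed K→G path; (ii) no back-door K→{C}; (iii) {K} blocks every back-door {C}→G. Front-door holds.
P(G|do(K)) = Σ_{C} P(C|K) Σ_{K'} P(G|C,K')P(K').

P(G|do(K)): frontdoor, adjust for {C}.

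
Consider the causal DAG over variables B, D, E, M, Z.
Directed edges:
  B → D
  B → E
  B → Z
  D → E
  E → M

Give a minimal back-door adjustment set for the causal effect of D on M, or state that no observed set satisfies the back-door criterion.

desc(D)\{D}={E,M}; candidates ⊆ {B,Z}.
size 0: {}; under {} D still reaches {B,E,M,Z} ∋ M.
{B}: D⊥M given {B} in G with D→· removed — back-door holds.

D→M: minimal back-door set {B}.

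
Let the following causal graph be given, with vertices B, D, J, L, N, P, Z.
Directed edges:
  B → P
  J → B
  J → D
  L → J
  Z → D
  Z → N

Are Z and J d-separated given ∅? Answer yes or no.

Bayes-Ball from Z | ∅ reaches {D,N}.
J ∉ reach(Z|∅) ⇒ Z ⊥ J | ∅.

Yes — Z ⊥ J | ∅.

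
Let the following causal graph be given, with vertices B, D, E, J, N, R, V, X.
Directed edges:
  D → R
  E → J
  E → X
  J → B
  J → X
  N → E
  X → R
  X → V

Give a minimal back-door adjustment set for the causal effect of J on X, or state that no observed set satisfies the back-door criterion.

J→X: minimal back-door set {E}.

desc(J)\{J}={B,R,V,X}; candidates ⊆ {D,E,N}.
size 0: {}; under {} J still reaches {E,N,R,V,X} ∋ X.
{E}: J⊥X given {E} in G with J→· removed — back-door holds.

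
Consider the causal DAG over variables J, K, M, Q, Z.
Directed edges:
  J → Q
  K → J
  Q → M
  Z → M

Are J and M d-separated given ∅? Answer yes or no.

Bayes-Ball from J | ∅ reaches {K,M,Q}.
M ∈ reach(J|∅) ⇒ J ⊥̸ M | ∅.

No — J and M are d-connected given ∅.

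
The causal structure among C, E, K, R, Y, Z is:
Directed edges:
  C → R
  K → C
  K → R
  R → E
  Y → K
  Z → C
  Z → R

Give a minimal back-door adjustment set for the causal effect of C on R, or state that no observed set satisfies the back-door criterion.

C→R: minimal back-door set {K, Z}.

desc(C)\{C}={E,R}; candidates ⊆ {K,Y,Z}.
size 0: {}; under {} C still reaches {E,K,R,Y,Z} ∋ R.
size 1: {K}, {Y}, {Z}; under {K} C still reaches {E,R,Z} ∋ R.
{K,Z}: C⊥R given {K,Z} in G with C→· removed — back-door holds.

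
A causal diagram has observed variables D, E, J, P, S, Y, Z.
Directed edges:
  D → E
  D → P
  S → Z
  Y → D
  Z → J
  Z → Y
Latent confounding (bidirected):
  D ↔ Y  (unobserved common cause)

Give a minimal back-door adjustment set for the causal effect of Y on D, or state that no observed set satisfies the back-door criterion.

desc(Y)\{Y}={D,E,P}; candidates ⊆ {J,S,Z}.
Y↔D: latent back-door arc(s) into Y.
size 0: {}; under {} Y still reaches {D,E,J,P,S,Z} ∋ D.
size 1: {J}, {S}, {Z}; under {J} Y still reaches {D,E,P,S,Z} ∋ D.
size 2: {J,S}, {J,Z}, {S,Z}; under {J,S} Y still reaches {D,E,P,Z} ∋ D.
Y↔D cannot be blocked by any observed set — no back-door set.

Y→D: no observed back-door set.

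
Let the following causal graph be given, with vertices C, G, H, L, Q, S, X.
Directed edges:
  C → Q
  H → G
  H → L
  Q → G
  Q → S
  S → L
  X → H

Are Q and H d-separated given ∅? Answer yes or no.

Bayes-Ball from Q | ∅ reaches {C,G,L,S}.
H ∉ reach(Q|∅) ⇒ Q ⊥ H | ∅.

Yes — Q ⊥ H | ∅.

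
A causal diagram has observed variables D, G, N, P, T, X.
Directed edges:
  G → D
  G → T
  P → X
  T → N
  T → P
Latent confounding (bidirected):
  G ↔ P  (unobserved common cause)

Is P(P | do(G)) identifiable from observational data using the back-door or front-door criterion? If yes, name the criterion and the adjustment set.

P(P|do(G)): frontdoor, adjust for {T}.

desc(G)\{G}={D,N,P,T,X}; candidates ⊆ {—}.
G↔P: latent back-door arc(s) into G.
size 0: {}; under {} G still reaches {P,X} ∋ P.
G↔P cannot be blocked by any observed set — no back-door set.
{T}: (i) intercepts every directed G→P path; (ii) no back-door G→{T}; (iii) {G} blocks every back-door {T}→P. Front-door holds.
P(P|do(G)) = Σ_{T} P(T|G) Σ_{G'} P(P|T,G')P(G').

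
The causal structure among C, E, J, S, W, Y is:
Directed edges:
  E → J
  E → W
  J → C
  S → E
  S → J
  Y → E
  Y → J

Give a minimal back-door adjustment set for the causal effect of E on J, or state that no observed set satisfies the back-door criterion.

desc(E)\{E}={C,J,W}; candidates ⊆ {S,Y}.
size 0: {}; under {} E still reaches {C,J,S,Y} ∋ J.
size 1: {S}, {Y}; under {S} E still reaches {C,J,Y} ∋ J.
{S,Y}: E⊥J given {S,Y} in G with E→· removed — back-door holds.

E→J: minimal back-door set {S, Y}.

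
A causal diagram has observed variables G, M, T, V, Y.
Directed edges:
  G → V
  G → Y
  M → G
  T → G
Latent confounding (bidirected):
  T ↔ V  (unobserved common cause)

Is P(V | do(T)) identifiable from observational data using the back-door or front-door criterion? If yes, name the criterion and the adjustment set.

desc(T)\{T}={G,V,Y}; candidates ⊆ {M}.
T↔V: latent back-door arc(s) into T.
size 0: {}; under {} T still reaches {V} ∋ V.
size 1: {M}; under {M} T still reaches {V} ∋ V.
T↔V cannot be blocked by any observed set — no back-door set.
{G}: (i) intercepts every directed T→V path; (ii) no back-door T→{G}; (iii) {T} blocks every back-door {G}→V. Front-door holds.
P(V|do(T)) = Σ_{G} P(G|T) Σ_{T'} P(V|G,T')P(T').

P(V|do(T)): frontdoor, adjust for {G}.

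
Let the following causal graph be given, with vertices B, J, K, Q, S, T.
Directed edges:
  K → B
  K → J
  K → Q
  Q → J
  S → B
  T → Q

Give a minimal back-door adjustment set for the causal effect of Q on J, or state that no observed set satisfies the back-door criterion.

Q→J: minimal back-door set {K}.

desc(Q)\{Q}={J}; candidates ⊆ {B,K,S,T}.
size 0: {}; under {} Q still reaches {B,J,K,T} ∋ J.
{K}: Q⊥J given {K} in G with Q→· removed — back-door holds.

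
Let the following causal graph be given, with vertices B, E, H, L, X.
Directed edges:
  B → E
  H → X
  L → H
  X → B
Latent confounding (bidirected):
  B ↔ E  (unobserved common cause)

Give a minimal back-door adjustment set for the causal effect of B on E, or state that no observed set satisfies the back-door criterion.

B→E: no observed back-door set.

desc(B)\{B}={E}; candidates ⊆ {H,L,X}.
B↔E: latent back-door arc(s) into B.
size 0: {}; under {} B still reaches {E,H,L,X} ∋ E.
size 1: {H}, {L}, {X}; under {H} B still reaches {E,X} ∋ E.
size 2: {H,L}, {H,X}, {L,X}; under {H,L} B still reaches {E,X} ∋ E.
B↔E cannot be blocked by any observed set — no back-door set.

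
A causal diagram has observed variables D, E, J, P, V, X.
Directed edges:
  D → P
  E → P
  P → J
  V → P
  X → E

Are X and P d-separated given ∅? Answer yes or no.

No — X and P are d-connected given ∅.

Bayes-Ball from X | ∅ reaches {E,J,P}.
P ∈ reach(X|∅) ⇒ X ⊥̸ P | ∅.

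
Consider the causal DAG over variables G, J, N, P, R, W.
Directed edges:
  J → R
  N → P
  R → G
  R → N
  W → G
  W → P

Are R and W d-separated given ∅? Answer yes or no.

Bayes-Ball from R | ∅ reaches {G,J,N,P}.
W ∉ reach(R|∅) ⇒ R ⊥ W | ∅.

Yes — R ⊥ W | ∅.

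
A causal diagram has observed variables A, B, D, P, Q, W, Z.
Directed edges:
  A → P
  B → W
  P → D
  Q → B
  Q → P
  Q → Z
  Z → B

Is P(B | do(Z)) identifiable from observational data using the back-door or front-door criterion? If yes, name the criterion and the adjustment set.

P(B|do(Z)): backdoor, adjust for {Q}.

desc(Z)\{Z}={B,W}; candidates ⊆ {A,D,P,Q}.
size 0: {}; under {} Z still reaches {B,D,P,Q,W} ∋ B.
{Q}: Z⊥B given {Q} in G with Z→· removed — back-door holds.
P(B|do(Z)) = Σ_{Q} P(B|Z,Q)·P(Q).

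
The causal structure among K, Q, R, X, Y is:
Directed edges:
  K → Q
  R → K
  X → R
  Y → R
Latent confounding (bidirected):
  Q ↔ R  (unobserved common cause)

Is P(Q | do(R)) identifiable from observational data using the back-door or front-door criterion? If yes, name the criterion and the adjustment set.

desc(R)\{R}={K,Q}; candidates ⊆ {X,Y}.
R↔Q: latent back-door arc(s) into R.
size 0: {}; under {} R still reaches {Q,X,Y} ∋ Q.
size 1: {X}, {Y}; under {X} R still reaches {Q,Y} ∋ Q.
size 2: {X,Y}; under {X,Y} R still reaches {Q} ∋ Q.
R↔Q cannot be blocked by any observed set — no back-door set.
{K}: (i) intercepts every directed R→Q path; (ii) no back-door R→{K}; (iii) {R} blocks every back-door {K}→Q. Front-door holds.
P(Q|do(R)) = Σ_{K} P(K|R) Σ_{R'} P(Q|K,R')P(R').

P(Q|do(R)): frontdoor, adjust for {K}.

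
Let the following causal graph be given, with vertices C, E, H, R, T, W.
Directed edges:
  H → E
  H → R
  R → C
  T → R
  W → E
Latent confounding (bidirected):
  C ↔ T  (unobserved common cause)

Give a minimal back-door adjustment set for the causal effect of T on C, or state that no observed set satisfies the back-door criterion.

desc(T)\{T}={C,R}; candidates ⊆ {E,H,W}.
T↔C: latent back-door arc(s) into T.
size 0: {}; under {} T still reaches {C} ∋ C.
size 1: {E}, {H}, {W}; under {E} T still reaches {C} ∋ C.
size 2: {E,H}, {E,W}, {H,W}; under {E,H} T still reaches {C} ∋ C.
T↔C cannot be blocked by any observed set — no back-door set.

T→C: no observed back-door set.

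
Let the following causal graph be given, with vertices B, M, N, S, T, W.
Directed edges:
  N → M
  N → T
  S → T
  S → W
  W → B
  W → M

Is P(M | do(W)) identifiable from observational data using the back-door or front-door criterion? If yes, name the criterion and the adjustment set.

desc(W)\{W}={B,M}; candidates ⊆ {N,S,T}.
∅: W⊥M given ∅ in G with W→· removed — back-door holds.
P(M|do(W)) = P(M|W) — no adjustment needed.

P(M|do(W)): backdoor, adjust for ∅.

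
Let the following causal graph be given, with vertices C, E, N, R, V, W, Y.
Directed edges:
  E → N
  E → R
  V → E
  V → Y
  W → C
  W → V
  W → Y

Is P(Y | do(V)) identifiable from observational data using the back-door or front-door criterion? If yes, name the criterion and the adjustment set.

P(Y|do(V)): backdoor, adjust for {W}.

desc(V)\{V}={E,N,R,Y}; candidates ⊆ {C,W}.
size 0: {}; under {} V still reaches {C,W,Y} ∋ Y.
{W}: V⊥Y given {W} in G with V→· removed — back-door holds.
P(Y|do(V)) = Σ_{W} P(Y|V,W)·P(W).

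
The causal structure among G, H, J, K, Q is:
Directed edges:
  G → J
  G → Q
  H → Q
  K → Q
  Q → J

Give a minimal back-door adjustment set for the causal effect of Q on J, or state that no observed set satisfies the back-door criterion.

Q→J: minimal back-door set {G}.

desc(Q)\{Q}={J}; candidates ⊆ {G,H,K}.
size 0: {}; under {} Q still reaches {G,H,J,K} ∋ J.
{G}: Q⊥J given {G} in G with Q→· removed — back-door holds.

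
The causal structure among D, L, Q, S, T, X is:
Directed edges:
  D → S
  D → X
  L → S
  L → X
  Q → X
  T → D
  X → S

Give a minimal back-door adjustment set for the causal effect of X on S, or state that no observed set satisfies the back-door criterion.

X→S: minimal back-door set {D, L}.

desc(X)\{X}={S}; candidates ⊆ {D,L,Q,T}.
size 0: {}; under {} X still reaches {D,L,Q,S,T} ∋ S.
size 1: {D}, {L}, {Q} …(+1); under {D} X still reaches {L,Q,S} ∋ S.
{D,L}: X⊥S given {D,L} in G with X→· removed — back-door holds.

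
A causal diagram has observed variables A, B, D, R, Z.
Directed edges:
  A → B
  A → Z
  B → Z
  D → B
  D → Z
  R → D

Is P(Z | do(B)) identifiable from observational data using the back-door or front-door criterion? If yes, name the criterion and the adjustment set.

desc(B)\{B}={Z}; candidates ⊆ {A,D,R}.
size 0: {}; under {} B still reaches {A,D,R,Z} ∋ Z.
size 1: {A}, {D}, {R}; under {A} B still reaches {D,R,Z} ∋ Z.
{A,D}: B⊥Z given {A,D} in G with B→· removed — back-door holds.
P(Z|do(B)) = Σ_{A,D} P(Z|B,A,D)·P(A,D).

P(Z|do(B)): backdoor, adjust for {A, D}.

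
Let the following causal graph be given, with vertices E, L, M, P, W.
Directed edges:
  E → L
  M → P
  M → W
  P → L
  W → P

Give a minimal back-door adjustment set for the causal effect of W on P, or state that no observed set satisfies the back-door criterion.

W→P: minimal back-door set {M}.

desc(W)\{W}={L,P}; candidates ⊆ {E,M}.
size 0: {}; under {} W still reaches {L,M,P} ∋ P.
{M}: W⊥P given {M} in G with W→· removed — back-door holds.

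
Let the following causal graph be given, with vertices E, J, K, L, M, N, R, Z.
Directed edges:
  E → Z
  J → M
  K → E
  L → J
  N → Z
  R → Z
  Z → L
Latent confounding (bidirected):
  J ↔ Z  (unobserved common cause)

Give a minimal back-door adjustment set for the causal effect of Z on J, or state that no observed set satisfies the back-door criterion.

Z→J: no observed back-door set.

desc(Z)\{Z}={J,L,M}; candidates ⊆ {E,K,N,R}.
Z↔J: latent back-door arc(s) into Z.
size 0: {}; under {} Z still reaches {E,J,K,M,N,R} ∋ J.
size 1: {E}, {K}, {N} …(+1); under {E} Z still reaches {J,M,N,R} ∋ J.
size 2: {E,K}, {E,N}, {E,R} …(+3); under {E,K} Z still reaches {J,M,N,R} ∋ J.
Z↔J cannot be blocked by any observed set — no back-door set.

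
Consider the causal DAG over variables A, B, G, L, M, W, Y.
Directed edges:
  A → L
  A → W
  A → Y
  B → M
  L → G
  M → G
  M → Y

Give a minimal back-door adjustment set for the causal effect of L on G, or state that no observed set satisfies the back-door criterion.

desc(L)\{L}={G}; candidates ⊆ {A,B,M,W,Y}.
∅: L⊥G given ∅ in G with L→· removed — back-door holds.

L→G: minimal back-door set ∅.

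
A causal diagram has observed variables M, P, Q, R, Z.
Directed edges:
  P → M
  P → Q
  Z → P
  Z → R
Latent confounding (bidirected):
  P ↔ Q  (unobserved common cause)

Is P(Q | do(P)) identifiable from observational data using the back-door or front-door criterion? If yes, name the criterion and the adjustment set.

desc(P)\{P}={M,Q}; candidates ⊆ {R,Z}.
P↔Q: latent back-door arc(s) into P.
size 0: {}; under {} P still reaches {Q,R,Z} ∋ Q.
size 1: {R}, {Z}; under {R} P still reaches {Q,Z} ∋ Q.
size 2: {R,Z}; under {R,Z} P still reaches {Q} ∋ Q.
P↔Q cannot be blocked by any observed set — no back-door set.
No mediator lies on a directed P→…→Q path.
Neither criterion identifies P(Q|do(P)) in this graph.

P(Q|do(P)): not identifiable (no BD/FD set).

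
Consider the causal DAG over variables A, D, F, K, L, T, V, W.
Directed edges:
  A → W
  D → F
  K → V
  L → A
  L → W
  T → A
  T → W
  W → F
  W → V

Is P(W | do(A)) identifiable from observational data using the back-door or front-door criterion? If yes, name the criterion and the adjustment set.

P(W|do(A)): backdoor, adjust for {L, T}.

desc(A)\{A}={F,V,W}; candidates ⊆ {D,K,L,T}.
size 0: {}; under {} A still reaches {F,L,T,V,W} ∋ W.
size 1: {D}, {K}, {L} …(+1); under {D} A still reaches {F,L,T,V,W} ∋ W.
{L,T}: A⊥W given {L,T} in G with A→· removed — back-door holds.
P(W|do(A)) = Σ_{L,T} P(W|A,L,T)·P(L,T).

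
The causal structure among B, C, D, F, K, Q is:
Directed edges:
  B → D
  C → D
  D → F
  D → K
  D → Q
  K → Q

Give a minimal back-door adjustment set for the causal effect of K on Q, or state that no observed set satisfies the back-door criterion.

desc(K)\{K}={Q}; candidates ⊆ {B,C,D,F}.
size 0: {}; under {} K still reaches {B,C,D,F,Q} ∋ Q.
{D}: K⊥Q given {D} in G with K→· removed — back-door holds.

K→Q: minimal back-door set {D}.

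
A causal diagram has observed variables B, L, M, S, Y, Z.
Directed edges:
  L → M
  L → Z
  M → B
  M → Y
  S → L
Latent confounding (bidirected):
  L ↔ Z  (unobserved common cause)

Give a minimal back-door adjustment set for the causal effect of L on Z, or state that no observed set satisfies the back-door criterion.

desc(L)\{L}={B,M,Y,Z}; candidates ⊆ {S}.
L↔Z: latent back-door arc(s) into L.
size 0: {}; under {} L still reaches {S,Z} ∋ Z.
size 1: {S}; under {S} L still reaches {Z} ∋ Z.
L↔Z cannot be blocked by any observed set — no back-door set.

L→Z: no observed back-door set.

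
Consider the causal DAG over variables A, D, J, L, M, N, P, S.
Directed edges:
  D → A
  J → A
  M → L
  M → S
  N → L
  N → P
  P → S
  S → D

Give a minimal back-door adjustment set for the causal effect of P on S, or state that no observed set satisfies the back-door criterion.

P→S: minimal back-door set ∅.

desc(P)\{P}={A,D,S}; candidates ⊆ {J,L,M,N}.
∅: P⊥S given ∅ in G with P→· removed — back-door holds.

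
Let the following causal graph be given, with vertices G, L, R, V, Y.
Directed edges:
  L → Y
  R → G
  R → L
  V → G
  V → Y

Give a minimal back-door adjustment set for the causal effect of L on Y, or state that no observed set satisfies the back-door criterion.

L→Y: minimal back-door set ∅.

desc(L)\{L}={Y}; candidates ⊆ {G,R,V}.
∅: L⊥Y given ∅ in G with L→· removed — back-door holds.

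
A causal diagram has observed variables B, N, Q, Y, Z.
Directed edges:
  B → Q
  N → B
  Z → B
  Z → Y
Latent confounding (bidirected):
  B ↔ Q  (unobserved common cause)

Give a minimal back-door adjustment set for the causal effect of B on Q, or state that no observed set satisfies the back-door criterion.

desc(B)\{B}={Q}; candidates ⊆ {N,Y,Z}.
B↔Q: latent back-door arc(s) into B.
size 0: {}; under {} B still reaches {N,Q,Y,Z} ∋ Q.
size 1: {N}, {Y}, {Z}; under {N} B still reaches {Q,Y,Z} ∋ Q.
size 2: {N,Y}, {N,Z}, {Y,Z}; under {N,Y} B still reaches {Q,Z} ∋ Q.
B↔Q cannot be blocked by any observed set — no back-door set.

B→Q: no observed back-door set.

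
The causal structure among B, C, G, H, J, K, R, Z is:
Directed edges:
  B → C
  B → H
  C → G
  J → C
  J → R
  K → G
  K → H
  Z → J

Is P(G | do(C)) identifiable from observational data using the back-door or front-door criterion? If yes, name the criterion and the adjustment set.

desc(C)\{C}={G}; candidates ⊆ {B,H,J,K,R,Z}.
∅: C⊥G given ∅ in G with C→· removed — back-door holds.
P(G|do(C)) = P(G|C) — no adjustment needed.

P(G|do(C)): backdoor, adjust for ∅.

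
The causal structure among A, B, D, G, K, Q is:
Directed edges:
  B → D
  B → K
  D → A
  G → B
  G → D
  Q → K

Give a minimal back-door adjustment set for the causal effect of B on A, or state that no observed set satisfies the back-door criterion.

desc(B)\{B}={A,D,K}; candidates ⊆ {G,Q}.
size 0: {}; under {} B still reaches {A,D,G} ∋ A.
{G}: B⊥A given {G} in G with B→· removed — back-door holds.

B→A: minimal back-door set {G}.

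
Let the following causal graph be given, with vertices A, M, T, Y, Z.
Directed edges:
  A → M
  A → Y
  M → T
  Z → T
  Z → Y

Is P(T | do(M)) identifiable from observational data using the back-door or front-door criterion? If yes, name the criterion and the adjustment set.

P(T|do(M)): backdoor, adjust for ∅.

desc(M)\{M}={T}; candidates ⊆ {A,Y,Z}.
∅: M⊥T given ∅ in G with M→· removed — back-door holds.
P(T|do(M)) = P(T|M) — no adjustment needed.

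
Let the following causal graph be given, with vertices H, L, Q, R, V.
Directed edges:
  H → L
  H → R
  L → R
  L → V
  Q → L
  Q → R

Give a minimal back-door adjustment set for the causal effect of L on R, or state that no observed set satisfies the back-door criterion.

L→R: minimal back-door set {H, Q}.

desc(L)\{L}={R,V}; candidates ⊆ {H,Q}.
size 0: {}; under {} L still reaches {H,Q,R} ∋ R.
size 1: {H}, {Q}; under {H} L still reaches {Q,R} ∋ R.
{H,Q}: L⊥R given {H,Q} in G with L→· removed — back-door holds.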